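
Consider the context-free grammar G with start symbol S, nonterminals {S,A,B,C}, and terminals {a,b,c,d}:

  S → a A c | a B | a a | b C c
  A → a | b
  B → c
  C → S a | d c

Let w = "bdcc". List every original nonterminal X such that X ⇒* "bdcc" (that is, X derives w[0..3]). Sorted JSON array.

CNF form of G:
  S -> T0 B | T0 T0 | T0 X4 | T3 X5
  A -> a | b
  B -> c
  C -> S T0 | T1 T2
  T0 -> a
  T1 -> d
  T2 -> c
  T3 -> b
  X4 -> A T2
  X5 -> C T2

Fill CYK table bottom-up — only the sub-triangle for w[0..3]:
  [0..0]={A,T3}  "b"  orig:{A}
  [1..1]={T1}  "d"  orig:{}
  [2..2]={B,T2}  "c"  orig:{B}
  [3..3]={B,T2}  "c"  orig:{B}
  [0..1]=∅  "bd"
  [1..2]={C}  "dc"
  [2..3]=∅  "cc"
  [0..2]=∅  "bdc"
  [1..3]={X5}  "dcc"  orig:{}
  [0..3]={S}  "bdcc"

Original NTs in T[0,3] deriving "bdcc": ["S"]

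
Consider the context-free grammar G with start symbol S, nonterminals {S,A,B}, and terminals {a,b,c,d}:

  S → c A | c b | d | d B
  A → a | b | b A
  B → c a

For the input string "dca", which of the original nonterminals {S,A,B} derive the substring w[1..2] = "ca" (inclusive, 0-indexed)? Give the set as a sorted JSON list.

Convert to CNF:
  S -> T1 A | T1 T0 | T3 B | d
  A -> T0 A | a | b
  B -> T1 T2
  T0 -> b
  T1 -> c
  T2 -> a
  T3 -> d

CYK fill (cells [i..j] with 1 ≤ i ≤ j ≤ 2 only):
  [1..1]={T1}  "c"  orig:{}
  [2..2]={A,T2}  "a"  orig:{A}
  [1..2]={B,S}  "ca"

Original NTs in T[1,2] deriving "ca": ["B", "S"]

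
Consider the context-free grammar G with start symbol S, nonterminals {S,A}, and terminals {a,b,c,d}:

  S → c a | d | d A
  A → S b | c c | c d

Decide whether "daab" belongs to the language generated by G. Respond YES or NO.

CNF form of G:
  S -> T1 T3 | T2 A | d
  A -> S T0 | T1 T1 | T1 T2
  T0 -> b
  T1 -> c
  T2 -> d
  T3 -> a

Fill CYK table bottom-up:
  [0..0]={S,T2}  "d"  orig:{S}
  [1..1]={T3}  "a"  orig:{}
  [2..2]={T3}  "a"  orig:{}
  [3..3]={T0}  "b"  orig:{}
  [0..1]=∅  "da"
  [1..2]=∅  "aa"
  [2..3]=∅  "ab"
  [0..2]=∅  "daa"
  [1..3]=∅  "aab"
  [0..3]=∅  "daab"

S ∉ T[0,3] ⇒ NO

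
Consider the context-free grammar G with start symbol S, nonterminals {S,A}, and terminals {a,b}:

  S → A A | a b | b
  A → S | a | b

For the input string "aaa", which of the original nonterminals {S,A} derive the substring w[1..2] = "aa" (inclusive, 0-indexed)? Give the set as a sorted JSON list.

Convert to CNF:
  S -> A A | T0 T1 | b
  A -> A A | T0 T1 | a | b
  T0 -> a
  T1 -> b

CYK fill, restricted to cells inside w[1..2]:
  [1..1]={A,T0}  "a"  orig:{A}
  [2..2]={A,T0}  "a"  orig:{A}
  [1..2]={A,S}  "aa"

Original NTs in T[1,2] deriving "aa": ["A", "S"]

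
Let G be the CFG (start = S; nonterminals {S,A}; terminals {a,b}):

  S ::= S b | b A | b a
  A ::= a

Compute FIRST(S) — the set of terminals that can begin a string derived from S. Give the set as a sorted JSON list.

FIRST iteration:
pass 1:
  A via A→a: +{a}
  S via S→b A: +{b}
  FIRST[S]={b}  FIRST[A]={a}
pass 2: (no change)
  FIRST[S]={b}  FIRST[A]={a}

FIRST(S) = ["b"]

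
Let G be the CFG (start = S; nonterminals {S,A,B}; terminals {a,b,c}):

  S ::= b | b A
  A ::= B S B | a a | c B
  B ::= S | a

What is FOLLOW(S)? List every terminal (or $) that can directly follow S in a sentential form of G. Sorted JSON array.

FIRST iteration:
round 1:
  A via A→a a: +{a}
  A via A→c B: +{c}
  B via B→a: +{a}
  S via S→b: +{b}
  FIRST(S)={b}  FIRST(A)={a,c}  FIRST(B)={a}
round 2:
  B via B→S: +{b}
  FIRST(S)={b}  FIRST(A)={a,c}  FIRST(B)={a,b}
round 3:
  A via A→B S B: +{b}
  FIRST(S)={b}  FIRST(A)={a,b,c}  FIRST(B)={a,b}
round 4: (stable)
  FIRST(S)={b}  FIRST(A)={a,b,c}  FIRST(B)={a,b}

FOLLOW sets:
initialize: $ ∈ FOLLOW(S)
round 1:
  A→B S B: FOLLOW(B) ⊇ FIRST(S) = {b}; new: +{b}
  A→B S B: FOLLOW(S) ⊇ FIRST(B) = {a,b}; new: +{a,b}
  S→b A: FOLLOW(A) ⊇ FOLLOW(S) ⊇ {$,a,b}; new: +{$,a,b}
  FOLLOW(S)={$,a,b}  FOLLOW(A)={$,a,b}  FOLLOW(B)={b}
round 2:
  A→B S B: FOLLOW(B) ⊇ FOLLOW(A) ⊇ {$,a,b}; new: +{$,a}
  FOLLOW(S)={$,a,b}  FOLLOW(A)={$,a,b}  FOLLOW(B)={$,a,b}
round 3: (no change)
  FOLLOW(S)={$,a,b}  FOLLOW(A)={$,a,b}  FOLLOW(B)={$,a,b}

FOLLOW(S) = ["$", "a", "b"]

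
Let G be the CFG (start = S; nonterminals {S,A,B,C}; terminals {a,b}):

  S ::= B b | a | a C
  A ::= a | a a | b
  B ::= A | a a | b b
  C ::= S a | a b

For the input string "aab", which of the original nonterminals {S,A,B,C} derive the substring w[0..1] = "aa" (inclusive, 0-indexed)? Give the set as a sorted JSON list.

Convert to CNF:
  S -> B T1 | T0 C | a
  A -> T0 T0 | a | b
  B -> T0 T0 | T1 T1 | a | b
  C -> S T0 | T0 T1
  T0 -> a
  T1 -> b

CYK fill, restricted to cells inside w[0..1]:
  cell(0,0) a: {A,B,S,T0}  orig:{A,B,S}
  cell(1,1) a: {A,B,S,T0}  orig:{A,B,S}
  cell(0,1) aa: {A,B,C}

Original NTs in T[0,1] deriving "aa": ["A", "B", "C"]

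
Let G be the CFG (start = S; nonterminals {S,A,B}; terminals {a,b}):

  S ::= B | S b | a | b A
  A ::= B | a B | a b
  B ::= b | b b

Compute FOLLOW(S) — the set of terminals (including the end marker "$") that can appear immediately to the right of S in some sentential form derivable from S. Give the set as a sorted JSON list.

Compute FIRST by fixpoint:
round 1:
  A via A→a B: +{a}
  B via B→b: +{b}
  S via S→B: +{b}
  S via S→a: +{a}
  FIRST(S)={a,b}  FIRST(A)={a}  FIRST(B)={b}
round 2:
  A via A→B: +{b}
  FIRST(S)={a,b}  FIRST(A)={a,b}  FIRST(B)={b}
round 3: — fixpoint
  FIRST(S)={a,b}  FIRST(A)={a,b}  FIRST(B)={b}

FOLLOW sets:
initialize: $ ∈ FOLLOW(S)
[1]
  S→B: FOLLOW(B) ⊇ FOLLOW(S) ⊇ {$}; new: +{$}
  S→S b: FOLLOW(S) ⊇ FIRST(b) = {b}; new: +{b}
  S→b A: FOLLOW(A) ⊇ FOLLOW(S) ⊇ {$,b}; new: +{$,b}
  FOLLOW[S]={$,b}  FOLLOW[A]={$,b}  FOLLOW[B]={$}
[2]
  A→B: FOLLOW(B) ⊇ FOLLOW(A) ⊇ {$,b}; new: +{b}
  FOLLOW[S]={$,b}  FOLLOW[A]={$,b}  FOLLOW[B]={$,b}
[3] done
  FOLLOW[S]={$,b}  FOLLOW[A]={$,b}  FOLLOW[B]={$,b}

FOLLOW(S) = ["$", "b"]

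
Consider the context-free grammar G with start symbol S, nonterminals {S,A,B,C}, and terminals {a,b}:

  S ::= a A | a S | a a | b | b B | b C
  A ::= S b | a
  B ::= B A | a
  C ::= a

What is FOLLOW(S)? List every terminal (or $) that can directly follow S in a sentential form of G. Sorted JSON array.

FIRST sets, iterate to fixpoint:
pass 1:
  A via A→a: +{a}
  B via B→a: +{a}
  C via C→a: +{a}
  S via S→a A: +{a}
  S via S→b: +{b}
  FIRST(S)={a,b}  FIRST(A)={a}  FIRST(B)={a}  FIRST(C)={a}
pass 2:
  A via A→S b: +{b}
  FIRST(S)={a,b}  FIRST(A)={a,b}  FIRST(B)={a}  FIRST(C)={a}
pass 3: done
  FIRST(S)={a,b}  FIRST(A)={a,b}  FIRST(B)={a}  FIRST(C)={a}

FOLLOW sets:
initialize: $ ∈ FOLLOW(S)
pass 1:
  A→S b: FOLLOW(S) ⊇ FIRST(b) = {b}; new: +{b}
  B→B A: FOLLOW(B) ⊇ FIRST(A) = {a,b}; new: +{a,b}
  B→B A: FOLLOW(A) ⊇ FOLLOW(B) ⊇ {a,b}; new: +{a,b}
  S→a A: FOLLOW(A) ⊇ FOLLOW(S) ⊇ {$,b}; new: +{$}
  S→b B: FOLLOW(B) ⊇ FOLLOW(S) ⊇ {$,b}; new: +{$}
  S→b C: FOLLOW(C) ⊇ FOLLOW(S) ⊇ {$,b}; new: +{$,b}
  FOLLOW(S)={$,b}  FOLLOW(A)={$,a,b}  FOLLOW(B)={$,a,b}  FOLLOW(C)={$,b}
pass 2: — fixpoint
  FOLLOW(S)={$,b}  FOLLOW(A)={$,a,b}  FOLLOW(B)={$,a,b}  FOLLOW(C)={$,b}

FOLLOW(S) = ["$", "b"]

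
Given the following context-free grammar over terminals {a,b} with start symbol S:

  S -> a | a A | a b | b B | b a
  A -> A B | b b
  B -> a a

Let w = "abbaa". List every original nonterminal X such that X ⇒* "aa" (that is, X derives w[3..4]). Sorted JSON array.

Convert to CNF:
  S -> T0 B | T0 T1 | T1 A | T1 T0 | a
  A -> A B | T0 T0
  B -> T1 T1
  T0 -> b
  T1 -> a

CYK fill — only the sub-triangle for w[3..4]:
  T[3,3] 'a' = {S,T1}  orig:{S}
  T[4,4] 'a' = {S,T1}  orig:{S}
  T[3,4] 'aa' = {B}

Original NTs in T[3,4] deriving "aa": ["B"]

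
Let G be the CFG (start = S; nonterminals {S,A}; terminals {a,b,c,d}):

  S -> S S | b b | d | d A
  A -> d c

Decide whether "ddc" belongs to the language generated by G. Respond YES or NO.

CNF form of G:
  S -> S S | T0 A | T2 T2 | d
  A -> T0 T1
  T0 -> d
  T1 -> c
  T2 -> b

CYK fill:
  cell(0,0) d: {S,T0}  orig:{S}
  cell(1,1) d: {S,T0}  orig:{S}
  cell(2,2) c: {T1}  orig:{}
  cell(0,1) dd: {S}
  cell(1,2) dc: {A}
  cell(0,2) ddc: {S}

S ∈ T[0,2] ⇒ YES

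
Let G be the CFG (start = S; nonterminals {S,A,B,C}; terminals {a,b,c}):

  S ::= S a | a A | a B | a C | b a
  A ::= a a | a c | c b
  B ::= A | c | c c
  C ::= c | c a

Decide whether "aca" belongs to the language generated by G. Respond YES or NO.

CNF form of G:
  S -> S T0 | T0 A | T0 B | T0 C | T2 T0
  A -> T0 T0 | T0 T1 | T1 T2
  B -> T0 T0 | T0 T1 | T1 T1 | T1 T2 | c
  C -> T1 T0 | c
  T0 -> a
  T1 -> c
  T2 -> b

Fill CYK table bottom-up:
  T[0,0] 'a' = {T0}  orig:{}
  T[1,1] 'c' = {B,C,T1}  orig:{B,C}
  T[2,2] 'a' = {T0}  orig:{}
  T[0,1] 'ac' = {A,B,S}
  T[1,2] 'ca' = {C}
  T[0,2] 'aca' = {S}

S ∈ T[0,2] ⇒ YES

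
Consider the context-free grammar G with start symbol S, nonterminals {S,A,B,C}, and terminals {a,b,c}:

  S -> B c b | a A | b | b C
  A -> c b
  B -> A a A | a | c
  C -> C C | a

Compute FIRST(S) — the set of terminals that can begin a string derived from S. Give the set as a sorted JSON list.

FIRST sets, iterate to fixpoint:
pass 1:
  A via A→c b: +{c}
  B via B→A a A: +{c}
  B via B→a: +{a}
  C via C→a: +{a}
  S via S→B c b: +{a,c}
  S via S→b: +{b}
  FIRST[S]={a,b,c}  FIRST[A]={c}  FIRST[B]={a,c}  FIRST[C]={a}
pass 2: done
  FIRST[S]={a,b,c}  FIRST[A]={c}  FIRST[B]={a,c}  FIRST[C]={a}

FIRST(S) = ["a", "b", "c"]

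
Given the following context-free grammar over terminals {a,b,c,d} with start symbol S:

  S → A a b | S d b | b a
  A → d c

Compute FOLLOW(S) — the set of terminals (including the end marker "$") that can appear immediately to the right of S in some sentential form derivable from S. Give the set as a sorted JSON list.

Compute FIRST by fixpoint:
pass 1:
  A via A→d c: +{d}
  S via S→A a b: +{d}
  S via S→b a: +{b}
  FIRST[S]={b,d}  FIRST[A]={d}
pass 2: (stable)
  FIRST[S]={b,d}  FIRST[A]={d}

FOLLOW sets:
seed FOLLOW(S) with $
pass 1:
  S→A a b: FOLLOW(A) ⊇ FIRST(a) = {a}; new: +{a}
  S→S d b: FOLLOW(S) ⊇ FIRST(d) = {d}; new: +{d}
  FOLLOW(S)={$,d}  FOLLOW(A)={a}
pass 2: (no change)
  FOLLOW(S)={$,d}  FOLLOW(A)={a}

FOLLOW(S) = ["$", "d"]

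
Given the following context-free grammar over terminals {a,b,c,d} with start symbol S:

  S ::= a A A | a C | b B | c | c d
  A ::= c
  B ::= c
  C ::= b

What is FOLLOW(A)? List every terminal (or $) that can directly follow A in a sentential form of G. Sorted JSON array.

FIRST iteration:
[1]
  A via A→c: +{c}
  B via B→c: +{c}
  C via C→b: +{b}
  S via S→a A A: +{a}
  S via S→b B: +{b}
  S via S→c: +{c}
  FIRST(S)={a,b,c}  FIRST(A)={c}  FIRST(B)={c}  FIRST(C)={b}
[2] (stable)
  FIRST(S)={a,b,c}  FIRST(A)={c}  FIRST(B)={c}  FIRST(C)={b}

Compute FOLLOW by fixpoint:
initialize: $ ∈ FOLLOW(S)
round 1:
  S→a A A: FOLLOW(A) ⊇ FIRST(A) = {c}; new: +{c}
  S→a A A: FOLLOW(A) ⊇ FOLLOW(S) ⊇ {$}; new: +{$}
  S→a C: FOLLOW(C) ⊇ FOLLOW(S) ⊇ {$}; new: +{$}
  S→b B: FOLLOW(B) ⊇ FOLLOW(S) ⊇ {$}; new: +{$}
  FOLLOW[S]={$}  FOLLOW[A]={$,c}  FOLLOW[B]={$}  FOLLOW[C]={$}
round 2: done
  FOLLOW[S]={$}  FOLLOW[A]={$,c}  FOLLOW[B]={$}  FOLLOW[C]={$}

FOLLOW(A) = ["$", "c"]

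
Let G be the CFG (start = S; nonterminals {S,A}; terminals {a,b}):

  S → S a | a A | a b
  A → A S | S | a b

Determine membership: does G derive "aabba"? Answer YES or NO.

Convert to CNF:
  S -> S T0 | T0 A | T0 T1
  A -> A S | S T0 | T0 A | T0 T1
  T0 -> a
  T1 -> b

CYK fill:
  T[0,0] 'a' = {T0}  orig:{}
  T[1,1] 'a' = {T0}  orig:{}
  T[2,2] 'b' = {T1}  orig:{}
  T[3,3] 'b' = {T1}  orig:{}
  T[4,4] 'a' = {T0}  orig:{}
  T[0,1] 'aa' = ∅
  T[1,2] 'ab' = {A,S}
  T[2,3] 'bb' = ∅
  T[3,4] 'ba' = ∅
  T[0,2] 'aab' = {A,S}
  T[1,3] 'abb' = ∅
  T[2,4] 'bba' = ∅
  T[0,3] 'aabb' = ∅
  T[1,4] 'abba' = ∅
  T[0,4] 'aabba' = ∅

S ∉ T[0,4] ⇒ NO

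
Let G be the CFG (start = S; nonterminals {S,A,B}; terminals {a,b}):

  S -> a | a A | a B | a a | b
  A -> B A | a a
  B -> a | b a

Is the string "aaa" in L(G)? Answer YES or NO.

Convert to CNF:
  S -> T0 A | T0 B | T0 T0 | a | b
  A -> B A | T0 T0
  B -> T1 T0 | a
  T0 -> a
  T1 -> b

CYK fill:
  cell(0,0) a: {B,S,T0}  orig:{B,S}
  cell(1,1) a: {B,S,T0}  orig:{B,S}
  cell(2,2) a: {B,S,T0}  orig:{B,S}
  cell(0,1) aa: {A,S}
  cell(1,2) aa: {A,S}
  cell(0,2) aaa: {A,S}

S ∈ T[0,2] ⇒ YES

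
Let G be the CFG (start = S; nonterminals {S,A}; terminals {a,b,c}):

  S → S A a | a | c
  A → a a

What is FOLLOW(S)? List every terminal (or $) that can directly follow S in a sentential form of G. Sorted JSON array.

FIRST sets, iterate to fixpoint:
iter 1:
  A via A→a a: +{a}
  S via S→a: +{a}
  S via S→c: +{c}
  FIRST[S]={a,c}  FIRST[A]={a}
iter 2: done
  FIRST[S]={a,c}  FIRST[A]={a}

FOLLOW sets:
initialize: $ ∈ FOLLOW(S)
[1]
  S→S A a: FOLLOW(S) ⊇ FIRST(A) = {a}; new: +{a}
  S→S A a: FOLLOW(A) ⊇ FIRST(a) = {a}; new: +{a}
  S: {$,a}  A: {a}
[2] (stable)
  S: {$,a}  A: {a}

FOLLOW(S) = ["$", "a"]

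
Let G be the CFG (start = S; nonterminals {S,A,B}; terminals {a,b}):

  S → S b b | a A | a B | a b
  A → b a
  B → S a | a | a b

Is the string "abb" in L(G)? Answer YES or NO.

CNF form of G:
  S -> S X2 | T1 A | T1 B | T1 T0
  A -> T0 T1
  B -> S T1 | T1 T0 | a
  T0 -> b
  T1 -> a
  X2 -> T0 T0

CYK table (by increasing span):
  [0..0]={B,T1}  "a"  orig:{B}
  [1..1]={T0}  "b"  orig:{}
  [2..2]={T0}  "b"  orig:{}
  [0..1]={B,S}  "ab"
  [1..2]={X2}  "bb"  orig:{}
  [0..2]=∅  "abb"

S ∉ T[0,2] ⇒ NO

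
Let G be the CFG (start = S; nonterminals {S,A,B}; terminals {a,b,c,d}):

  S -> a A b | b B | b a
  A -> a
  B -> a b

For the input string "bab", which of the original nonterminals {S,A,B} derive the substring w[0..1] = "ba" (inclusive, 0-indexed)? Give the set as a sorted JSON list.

CNF form of G:
  S -> T0 X2 | T1 B | T1 T0
  A -> a
  B -> T0 T1
  T0 -> a
  T1 -> b
  X2 -> A T1

CYK table (by increasing span) — only the sub-triangle for w[0..1]:
  T[0,0] 'b' = {T1}  orig:{}
  T[1,1] 'a' = {A,T0}  orig:{A}
  T[0,1] 'ba' = {S}

Original NTs in T[0,1] deriving "ba": ["S"]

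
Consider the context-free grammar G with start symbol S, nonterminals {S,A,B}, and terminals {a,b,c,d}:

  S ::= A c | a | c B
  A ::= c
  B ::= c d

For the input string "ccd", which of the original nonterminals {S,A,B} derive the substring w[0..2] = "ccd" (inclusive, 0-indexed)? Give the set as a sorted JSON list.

CNF form of G:
  S -> A T0 | T0 B | a
  A -> c
  B -> T0 T1
  T0 -> c
  T1 -> d

Fill CYK table bottom-up (cells [i..j] with 0 ≤ i ≤ j ≤ 2 only):
  [0..0]={A,T0}  "c"  orig:{A}
  [1..1]={A,T0}  "c"  orig:{A}
  [2..2]={T1}  "d"  orig:{}
  [0..1]={S}  "cc"
  [1..2]={B}  "cd"
  [0..2]={S}  "ccd"

Original NTs in T[0,2] deriving "ccd": ["S"]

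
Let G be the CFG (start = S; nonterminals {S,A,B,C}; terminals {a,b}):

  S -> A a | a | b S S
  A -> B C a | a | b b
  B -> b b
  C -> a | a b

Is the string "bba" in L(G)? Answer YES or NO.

CNF form of G:
  S -> A T0 | T1 X3 | a
  A -> B X2 | T1 T1 | a
  B -> T1 T1
  C -> T0 T1 | a
  T0 -> a
  T1 -> b
  X2 -> C T0
  X3 -> S S

CYK table (by increasing span):
  [0..0]={T1}  "b"  orig:{}
  [1..1]={T1}  "b"  orig:{}
  [2..2]={A,C,S,T0}  "a"  orig:{A,C,S}
  [0..1]={A,B}  "bb"
  [1..2]=∅  "ba"
  [0..2]={S}  "bba"

S ∈ T[0,2] ⇒ YES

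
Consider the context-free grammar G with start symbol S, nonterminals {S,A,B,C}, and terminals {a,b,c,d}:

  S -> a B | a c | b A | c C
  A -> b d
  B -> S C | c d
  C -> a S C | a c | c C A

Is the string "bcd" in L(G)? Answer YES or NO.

Convert to CNF:
  S -> T0 A | T2 C | T3 B | T3 T2
  A -> T0 T1
  B -> S C | T2 T1
  C -> T2 X5 | T3 T2 | T3 X4
  T0 -> b
  T1 -> d
  T2 -> c
  T3 -> a
  X4 -> S C
  X5 -> C A

Fill CYK table bottom-up:
  [0..0]={T0}  "b"  orig:{}
  [1..1]={T2}  "c"  orig:{}
  [2..2]={T1}  "d"  orig:{}
  [0..1]=∅  "bc"
  [1..2]={B}  "cd"
  [0..2]=∅  "bcd"

S ∉ T[0,2] ⇒ NO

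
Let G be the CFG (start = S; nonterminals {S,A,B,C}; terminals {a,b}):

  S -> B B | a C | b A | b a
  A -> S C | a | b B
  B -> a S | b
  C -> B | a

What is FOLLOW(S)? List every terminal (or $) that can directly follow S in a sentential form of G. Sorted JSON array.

FIRST sets, iterate to fixpoint:
[1]
  A via A→a: +{a}
  A via A→b B: +{b}
  B via B→a S: +{a}
  B via B→b: +{b}
  C via C→B: +{a,b}
  S via S→B B: +{a,b}
  S: {a,b}  A: {a,b}  B: {a,b}  C: {a,b}
[2] — fixpoint
  S: {a,b}  A: {a,b}  B: {a,b}  C: {a,b}

FOLLOW iteration:
seed FOLLOW(S) with $
pass 1:
  A→S C: FOLLOW(S) ⊇ FIRST(C) = {a,b}; new: +{a,b}
  S→B B: FOLLOW(B) ⊇ FIRST(B) = {a,b}; new: +{a,b}
  S→B B: FOLLOW(B) ⊇ FOLLOW(S) ⊇ {$,a,b}; new: +{$}
  S→a C: FOLLOW(C) ⊇ FOLLOW(S) ⊇ {$,a,b}; new: +{$,a,b}
  S→b A: FOLLOW(A) ⊇ FOLLOW(S) ⊇ {$,a,b}; new: +{$,a,b}
  FOLLOW[S]={$,a,b}  FOLLOW[A]={$,a,b}  FOLLOW[B]={$,a,b}  FOLLOW[C]={$,a,b}
pass 2: done
  FOLLOW[S]={$,a,b}  FOLLOW[A]={$,a,b}  FOLLOW[B]={$,a,b}  FOLLOW[C]={$,a,b}

FOLLOW(S) = ["$", "a", "b"]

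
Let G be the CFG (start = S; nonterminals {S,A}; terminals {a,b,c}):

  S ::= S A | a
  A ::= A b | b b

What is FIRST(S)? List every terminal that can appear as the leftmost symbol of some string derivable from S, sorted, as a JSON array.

FIRST sets, iterate to fixpoint:
round 1:
  A via A→b b: +{b}
  S via S→a: +{a}
  FIRST(S)={a}  FIRST(A)={b}
round 2: done
  FIRST(S)={a}  FIRST(A)={b}

FIRST(S) = ["a"]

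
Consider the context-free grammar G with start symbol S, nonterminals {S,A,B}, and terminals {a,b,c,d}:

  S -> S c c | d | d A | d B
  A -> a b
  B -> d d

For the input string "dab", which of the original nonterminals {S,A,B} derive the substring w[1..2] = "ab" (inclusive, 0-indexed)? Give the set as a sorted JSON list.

CNF form of G:
  S -> S X4 | T2 A | T2 B | d
  A -> T0 T1
  B -> T2 T2
  T0 -> a
  T1 -> b
  T2 -> d
  T3 -> c
  X4 -> T3 T3

CYK table (by increasing span) (cells [i..j] with 1 ≤ i ≤ j ≤ 2 only):
  T[1,1] 'a' = {T0}  orig:{}
  T[2,2] 'b' = {T1}  orig:{}
  T[1,2] 'ab' = {A}

Original NTs in T[1,2] deriving "ab": ["A"]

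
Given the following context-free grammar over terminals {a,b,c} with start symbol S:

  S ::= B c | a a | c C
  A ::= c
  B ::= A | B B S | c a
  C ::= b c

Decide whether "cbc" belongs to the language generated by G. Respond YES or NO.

CNF form of G:
  S -> B T0 | T0 C | T1 T1
  A -> c
  B -> B X3 | T0 T1 | c
  C -> T2 T0
  T0 -> c
  T1 -> a
  T2 -> b
  X3 -> B S

Fill CYK table bottom-up:
  T[0,0] 'c' = {A,B,T0}  orig:{A,B}
  T[1,1] 'b' = {T2}  orig:{}
  T[2,2] 'c' = {A,B,T0}  orig:{A,B}
  T[0,1] 'cb' = ∅
  T[1,2] 'bc' = {C}
  T[0,2] 'cbc' = {S}

S ∈ T[0,2] ⇒ YES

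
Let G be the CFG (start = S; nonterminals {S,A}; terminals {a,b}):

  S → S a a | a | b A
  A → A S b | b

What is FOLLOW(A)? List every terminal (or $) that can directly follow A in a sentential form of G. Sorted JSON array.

Compute FIRST by fixpoint:
iter 1:
  A via A→b: +{b}
  S via S→a: +{a}
  S via S→b A: +{b}
  FIRST(S)={a,b}  FIRST(A)={b}
iter 2: (stable)
  FIRST(S)={a,b}  FIRST(A)={b}

Compute FOLLOW by fixpoint:
seed FOLLOW(S) with $
pass 1:
  A→A S b: FOLLOW(A) ⊇ FIRST(S) = {a,b}; new: +{a,b}
  A→A S b: FOLLOW(S) ⊇ FIRST(b) = {b}; new: +{b}
  S→S a a: FOLLOW(S) ⊇ FIRST(a) = {a}; new: +{a}
  S→b A: FOLLOW(A) ⊇ FOLLOW(S) ⊇ {$,a,b}; new: +{$}
  FOLLOW(S)={$,a,b}  FOLLOW(A)={$,a,b}
pass 2: (no change)
  FOLLOW(S)={$,a,b}  FOLLOW(A)={$,a,b}

FOLLOW(A) = ["$", "a", "b"]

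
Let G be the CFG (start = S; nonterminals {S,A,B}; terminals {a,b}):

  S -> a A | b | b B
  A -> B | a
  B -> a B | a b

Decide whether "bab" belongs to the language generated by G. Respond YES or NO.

Convert to CNF:
  S -> T0 A | T1 B | b
  A -> T0 B | T0 T1 | a
  B -> T0 B | T0 T1
  T0 -> a
  T1 -> b

CYK fill:
  [0..0]={S,T1}  "b"  orig:{S}
  [1..1]={A,T0}  "a"  orig:{A}
  [2..2]={S,T1}  "b"  orig:{S}
  [0..1]=∅  "ba"
  [1..2]={A,B}  "ab"
  [0..2]={S}  "bab"

S ∈ T[0,2] ⇒ YES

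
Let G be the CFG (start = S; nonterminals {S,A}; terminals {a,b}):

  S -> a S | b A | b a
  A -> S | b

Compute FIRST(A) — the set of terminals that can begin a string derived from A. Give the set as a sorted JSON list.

FIRST iteration:
[1]
  A via A→b: +{b}
  S via S→a S: +{a}
  S via S→b A: +{b}
  S: {a,b}  A: {b}
[2]
  A via A→S: +{a}
  S: {a,b}  A: {a,b}
[3] — fixpoint
  S: {a,b}  A: {a,b}

FIRST(A) = ["a", "b"]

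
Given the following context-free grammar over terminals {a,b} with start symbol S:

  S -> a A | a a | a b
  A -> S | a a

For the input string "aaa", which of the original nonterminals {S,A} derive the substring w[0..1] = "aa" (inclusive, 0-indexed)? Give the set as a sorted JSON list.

Convert to CNF:
  S -> T0 A | T0 T0 | T0 T1
  A -> T0 A | T0 T0 | T0 T1
  T0 -> a
  T1 -> b

Fill CYK table bottom-up — only the sub-triangle for w[0..1]:
  cell(0,0) a: {T0}  orig:{}
  cell(1,1) a: {T0}  orig:{}
  cell(0,1) aa: {A,S}

Original NTs in T[0,1] deriving "aa": ["A", "S"]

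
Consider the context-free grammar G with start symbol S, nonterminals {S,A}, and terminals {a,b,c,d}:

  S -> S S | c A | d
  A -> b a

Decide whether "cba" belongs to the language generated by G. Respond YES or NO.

Convert to CNF:
  S -> S S | T2 A | d
  A -> T0 T1
  T0 -> b
  T1 -> a
  T2 -> c

CYK fill:
  cell(0,0) c: {T2}  orig:{}
  cell(1,1) b: {T0}  orig:{}
  cell(2,2) a: {T1}  orig:{}
  cell(0,1) cb: ∅
  cell(1,2) ba: {A}
  cell(0,2) cba: {S}

S ∈ T[0,2] ⇒ YES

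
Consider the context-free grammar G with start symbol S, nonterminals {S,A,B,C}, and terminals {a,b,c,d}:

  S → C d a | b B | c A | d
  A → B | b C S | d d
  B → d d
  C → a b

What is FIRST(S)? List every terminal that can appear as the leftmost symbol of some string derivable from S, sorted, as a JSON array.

Compute FIRST by fixpoint:
round 1:
  A via A→b C S: +{b}
  A via A→d d: +{d}
  B via B→d d: +{d}
  C via C→a b: +{a}
  S via S→C d a: +{a}
  S via S→b B: +{b}
  S via S→c A: +{c}
  S via S→d: +{d}
  FIRST[S]={a,b,c,d}  FIRST[A]={b,d}  FIRST[B]={d}  FIRST[C]={a}
round 2: done
  FIRST[S]={a,b,c,d}  FIRST[A]={b,d}  FIRST[B]={d}  FIRST[C]={a}

FIRST(S) = ["a", "b", "c", "d"]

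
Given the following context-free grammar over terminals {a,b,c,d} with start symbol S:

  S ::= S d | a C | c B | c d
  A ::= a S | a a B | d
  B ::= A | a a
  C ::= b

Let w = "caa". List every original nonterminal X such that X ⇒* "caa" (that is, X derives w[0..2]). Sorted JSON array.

CNF form of G:
  S -> S T1 | T0 C | T2 B | T2 T1
  A -> T0 S | T0 X3 | d
  B -> T0 S | T0 T0 | T0 X4 | d
  C -> b
  T0 -> a
  T1 -> d
  T2 -> c
  X3 -> T0 B
  X4 -> T0 B

Fill CYK table bottom-up — only the sub-triangle for w[0..2]:
  [0..0]={T2}  "c"  orig:{}
  [1..1]={T0}  "a"  orig:{}
  [2..2]={T0}  "a"  orig:{}
  [0..1]=∅  "ca"
  [1..2]={B}  "aa"
  [0..2]={S}  "caa"

Original NTs in T[0,2] deriving "caa": ["S"]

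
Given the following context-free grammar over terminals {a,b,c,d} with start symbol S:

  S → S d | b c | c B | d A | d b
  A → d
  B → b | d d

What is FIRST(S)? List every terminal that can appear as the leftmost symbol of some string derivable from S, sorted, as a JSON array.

FIRST iteration:
pass 1:
  A via A→d: +{d}
  B via B→b: +{b}
  B via B→d d: +{d}
  S via S→b c: +{b}
  S via S→c B: +{c}
  S via S→d A: +{d}
  FIRST[S]={b,c,d}  FIRST[A]={d}  FIRST[B]={b,d}
pass 2: (no change)
  FIRST[S]={b,c,d}  FIRST[A]={d}  FIRST[B]={b,d}

FIRST(S) = ["b", "c", "d"]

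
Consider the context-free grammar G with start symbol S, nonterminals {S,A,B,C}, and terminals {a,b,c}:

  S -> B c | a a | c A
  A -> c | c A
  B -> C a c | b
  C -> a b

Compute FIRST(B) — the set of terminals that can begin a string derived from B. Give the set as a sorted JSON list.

Compute FIRST by fixpoint:
[1]
  A via A→c: +{c}
  B via B→b: +{b}
  C via C→a b: +{a}
  S via S→B c: +{b}
  S via S→a a: +{a}
  S via S→c A: +{c}
  FIRST[S]={a,b,c}  FIRST[A]={c}  FIRST[B]={b}  FIRST[C]={a}
[2]
  B via B→C a c: +{a}
  FIRST[S]={a,b,c}  FIRST[A]={c}  FIRST[B]={a,b}  FIRST[C]={a}
[3] (no change)
  FIRST[S]={a,b,c}  FIRST[A]={c}  FIRST[B]={a,b}  FIRST[C]={a}

FIRST(B) = ["a", "b"]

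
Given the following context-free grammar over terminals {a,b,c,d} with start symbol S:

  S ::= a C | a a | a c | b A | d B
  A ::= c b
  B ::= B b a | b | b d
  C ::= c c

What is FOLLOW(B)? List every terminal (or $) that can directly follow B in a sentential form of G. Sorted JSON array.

FIRST sets, iterate to fixpoint:
iter 1:
  A via A→c b: +{c}
  B via B→b: +{b}
  C via C→c c: +{c}
  S via S→a C: +{a}
  S via S→b A: +{b}
  S via S→d B: +{d}
  S: {a,b,d}  A: {c}  B: {b}  C: {c}
iter 2: (no change)
  S: {a,b,d}  A: {c}  B: {b}  C: {c}

FOLLOW sets:
seed FOLLOW(S) with $
round 1:
  B→B b a: FOLLOW(B) ⊇ FIRST(b) = {b}; new: +{b}
  S→a C: FOLLOW(C) ⊇ FOLLOW(S) ⊇ {$}; new: +{$}
  S→b A: FOLLOW(A) ⊇ FOLLOW(S) ⊇ {$}; new: +{$}
  S→d B: FOLLOW(B) ⊇ FOLLOW(S) ⊇ {$}; new: +{$}
  FOLLOW(S)={$}  FOLLOW(A)={$}  FOLLOW(B)={$,b}  FOLLOW(C)={$}
round 2: (stable)
  FOLLOW(S)={$}  FOLLOW(A)={$}  FOLLOW(B)={$,b}  FOLLOW(C)={$}

FOLLOW(B) = ["$", "b"]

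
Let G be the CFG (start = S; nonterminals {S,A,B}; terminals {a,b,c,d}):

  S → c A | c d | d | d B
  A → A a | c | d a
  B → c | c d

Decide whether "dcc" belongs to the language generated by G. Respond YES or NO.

Convert to CNF:
  S -> T1 B | T2 A | T2 T1 | d
  A -> A T0 | T1 T0 | c
  B -> T2 T1 | c
  T0 -> a
  T1 -> d
  T2 -> c

Fill CYK table bottom-up:
  T[0,0] 'd' = {S,T1}  orig:{S}
  T[1,1] 'c' = {A,B,T2}  orig:{A,B}
  T[2,2] 'c' = {A,B,T2}  orig:{A,B}
  T[0,1] 'dc' = {S}
  T[1,2] 'cc' = {S}
  T[0,2] 'dcc' = ∅

S ∉ T[0,2] ⇒ NO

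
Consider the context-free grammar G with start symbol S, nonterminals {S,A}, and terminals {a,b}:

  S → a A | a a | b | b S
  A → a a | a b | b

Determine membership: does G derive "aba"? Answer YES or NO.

Convert to CNF:
  S -> T0 A | T0 T0 | T1 S | b
  A -> T0 T0 | T0 T1 | b
  T0 -> a
  T1 -> b

CYK fill:
  cell(0,0) a: {T0}  orig:{}
  cell(1,1) b: {A,S,T1}  orig:{A,S}
  cell(2,2) a: {T0}  orig:{}
  cell(0,1) ab: {A,S}
  cell(1,2) ba: ∅
  cell(0,2) aba: ∅

S ∉ T[0,2] ⇒ NO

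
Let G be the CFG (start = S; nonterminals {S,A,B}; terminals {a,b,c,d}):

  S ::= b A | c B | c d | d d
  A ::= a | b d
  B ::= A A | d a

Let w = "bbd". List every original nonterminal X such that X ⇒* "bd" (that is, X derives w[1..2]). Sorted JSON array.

CNF form of G:
  S -> T0 A | T1 T1 | T3 B | T3 T1
  A -> T0 T1 | a
  B -> A A | T1 T2
  T0 -> b
  T1 -> d
  T2 -> a
  T3 -> c

Fill CYK table bottom-up — only the sub-triangle for w[1..2]:
  T[1,1] 'b' = {T0}  orig:{}
  T[2,2] 'd' = {T1}  orig:{}
  T[1,2] 'bd' = {A}

Original NTs in T[1,2] deriving "bd": ["A"]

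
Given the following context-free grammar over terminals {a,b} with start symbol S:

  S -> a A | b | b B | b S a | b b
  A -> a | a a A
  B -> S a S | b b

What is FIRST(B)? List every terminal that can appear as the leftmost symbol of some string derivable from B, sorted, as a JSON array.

FIRST sets, iterate to fixpoint:
iter 1:
  A via A→a: +{a}
  B via B→b b: +{b}
  S via S→a A: +{a}
  S via S→b: +{b}
  S: {a,b}  A: {a}  B: {b}
iter 2:
  B via B→S a S: +{a}
  S: {a,b}  A: {a}  B: {a,b}
iter 3: — fixpoint
  S: {a,b}  A: {a}  B: {a,b}

FIRST(B) = ["a", "b"]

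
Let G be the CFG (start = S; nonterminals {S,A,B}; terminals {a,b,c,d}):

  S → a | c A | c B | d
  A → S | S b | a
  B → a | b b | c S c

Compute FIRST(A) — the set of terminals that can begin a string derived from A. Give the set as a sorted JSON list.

FIRST iteration:
iter 1:
  A via A→a: +{a}
  B via B→a: +{a}
  B via B→b b: +{b}
  B via B→c S c: +{c}
  S via S→a: +{a}
  S via S→c A: +{c}
  S via S→d: +{d}
  FIRST(S)={a,c,d}  FIRST(A)={a}  FIRST(B)={a,b,c}
iter 2:
  A via A→S: +{c,d}
  FIRST(S)={a,c,d}  FIRST(A)={a,c,d}  FIRST(B)={a,b,c}
iter 3: (no change)
  FIRST(S)={a,c,d}  FIRST(A)={a,c,d}  FIRST(B)={a,b,c}

FIRST(A) = ["a", "c", "d"]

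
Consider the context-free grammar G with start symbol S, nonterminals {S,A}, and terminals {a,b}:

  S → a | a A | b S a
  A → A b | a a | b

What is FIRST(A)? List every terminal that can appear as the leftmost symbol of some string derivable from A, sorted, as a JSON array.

Compute FIRST by fixpoint:
pass 1:
  A via A→a a: +{a}
  A via A→b: +{b}
  S via S→a: +{a}
  S via S→b S a: +{b}
  FIRST[S]={a,b}  FIRST[A]={a,b}
pass 2: (stable)
  FIRST[S]={a,b}  FIRST[A]={a,b}

FIRST(A) = ["a", "b"]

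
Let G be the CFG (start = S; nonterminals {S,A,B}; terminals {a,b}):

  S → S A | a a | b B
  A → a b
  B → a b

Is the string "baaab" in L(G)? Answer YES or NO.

CNF form of G:
  S -> S A | T0 T0 | T1 B
  A -> T0 T1
  B -> T0 T1
  T0 -> a
  T1 -> b

Fill CYK table bottom-up:
  [0..0]={T1}  "b"  orig:{}
  [1..1]={T0}  "a"  orig:{}
  [2..2]={T0}  "a"  orig:{}
  [3..3]={T0}  "a"  orig:{}
  [4..4]={T1}  "b"  orig:{}
  [0..1]=∅  "ba"
  [1..2]={S}  "aa"
  [2..3]={S}  "aa"
  [3..4]={A,B}  "ab"
  [0..2]=∅  "baa"
  [1..3]=∅  "aaa"
  [2..4]=∅  "aab"
  [0..3]=∅  "baaa"
  [1..4]={S}  "aaab"
  [0..4]=∅  "baaab"

S ∉ T[0,4] ⇒ NO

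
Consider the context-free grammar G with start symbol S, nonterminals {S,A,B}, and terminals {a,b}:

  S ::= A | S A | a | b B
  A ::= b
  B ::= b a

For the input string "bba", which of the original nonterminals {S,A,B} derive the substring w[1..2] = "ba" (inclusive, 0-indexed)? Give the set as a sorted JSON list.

CNF form of G:
  S -> S A | T0 B | a | b
  A -> b
  B -> T0 T1
  T0 -> b
  T1 -> a

Fill CYK table bottom-up, restricted to cells inside w[1..2]:
  [1..1]={A,S,T0}  "b"  orig:{A,S}
  [2..2]={S,T1}  "a"  orig:{S}
  [1..2]={B}  "ba"

Original NTs in T[1,2] deriving "ba": ["B"]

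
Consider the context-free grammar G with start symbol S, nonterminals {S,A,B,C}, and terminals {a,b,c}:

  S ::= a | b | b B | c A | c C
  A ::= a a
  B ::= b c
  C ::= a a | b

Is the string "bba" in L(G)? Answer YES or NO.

CNF form of G:
  S -> T1 B | T2 A | T2 C | a | b
  A -> T0 T0
  B -> T1 T2
  C -> T0 T0 | b
  T0 -> a
  T1 -> b
  T2 -> c

CYK fill:
  cell(0,0) b: {C,S,T1}  orig:{C,S}
  cell(1,1) b: {C,S,T1}  orig:{C,S}
  cell(2,2) a: {S,T0}  orig:{S}
  cell(0,1) bb: ∅
  cell(1,2) ba: ∅
  cell(0,2) bba: ∅

S ∉ T[0,2] ⇒ NO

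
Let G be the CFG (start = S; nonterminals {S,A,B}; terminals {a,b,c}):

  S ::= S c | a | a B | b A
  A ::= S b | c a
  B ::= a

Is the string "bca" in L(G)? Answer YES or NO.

CNF form of G:
  S -> S T1 | T0 A | T2 B | a
  A -> S T0 | T1 T2
  B -> a
  T0 -> b
  T1 -> c
  T2 -> a

CYK table (by increasing span):
  cell(0,0) b: {T0}  orig:{}
  cell(1,1) c: {T1}  orig:{}
  cell(2,2) a: {B,S,T2}  orig:{B,S}
  cell(0,1) bc: ∅
  cell(1,2) ca: {A}
  cell(0,2) bca: {S}

S ∈ T[0,2] ⇒ YES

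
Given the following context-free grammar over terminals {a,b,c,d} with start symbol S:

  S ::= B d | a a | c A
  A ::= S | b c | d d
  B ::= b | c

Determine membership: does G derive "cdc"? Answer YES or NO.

Convert to CNF:
  S -> B T0 | T1 T1 | T3 A
  A -> B T0 | T0 T0 | T1 T1 | T2 T3 | T3 A
  B -> b | c
  T0 -> d
  T1 -> a
  T2 -> b
  T3 -> c

CYK table (by increasing span):
  cell(0,0) c: {B,T3}  orig:{B}
  cell(1,1) d: {T0}  orig:{}
  cell(2,2) c: {B,T3}  orig:{B}
  cell(0,1) cd: {A,S}
  cell(1,2) dc: ∅
  cell(0,2) cdc: ∅

S ∉ T[0,2] ⇒ NO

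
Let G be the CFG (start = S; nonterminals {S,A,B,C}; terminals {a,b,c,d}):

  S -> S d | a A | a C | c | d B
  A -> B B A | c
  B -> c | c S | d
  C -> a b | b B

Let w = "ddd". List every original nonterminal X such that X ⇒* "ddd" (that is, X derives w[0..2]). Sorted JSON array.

CNF form of G:
  S -> S T3 | T1 A | T1 C | T3 B | c
  A -> B X4 | c
  B -> T0 S | c | d
  C -> T1 T2 | T2 B
  T0 -> c
  T1 -> a
  T2 -> b
  T3 -> d
  X4 -> B A

Fill CYK table bottom-up (cells [i..j] with 0 ≤ i ≤ j ≤ 2 only):
  [0..0]={B,T3}  "d"  orig:{B}
  [1..1]={B,T3}  "d"  orig:{B}
  [2..2]={B,T3}  "d"  orig:{B}
  [0..1]={S}  "dd"
  [1..2]={S}  "dd"
  [0..2]={S}  "ddd"

Original NTs in T[0,2] deriving "ddd": ["S"]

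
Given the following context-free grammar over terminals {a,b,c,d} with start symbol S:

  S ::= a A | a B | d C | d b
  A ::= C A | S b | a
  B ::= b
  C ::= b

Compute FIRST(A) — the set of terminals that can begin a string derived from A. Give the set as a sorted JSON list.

Compute FIRST by fixpoint:
[1]
  A via A→a: +{a}
  B via B→b: +{b}
  C via C→b: +{b}
  S via S→a A: +{a}
  S via S→d C: +{d}
  FIRST(S)={a,d}  FIRST(A)={a}  FIRST(B)={b}  FIRST(C)={b}
[2]
  A via A→C A: +{b}
  A via A→S b: +{d}
  FIRST(S)={a,d}  FIRST(A)={a,b,d}  FIRST(B)={b}  FIRST(C)={b}
[3] done
  FIRST(S)={a,d}  FIRST(A)={a,b,d}  FIRST(B)={b}  FIRST(C)={b}

FIRST(A) = ["a", "b", "d"]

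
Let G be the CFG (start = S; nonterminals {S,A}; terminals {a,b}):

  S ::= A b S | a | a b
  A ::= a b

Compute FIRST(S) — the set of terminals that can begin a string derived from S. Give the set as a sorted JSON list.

FIRST iteration:
iter 1:
  A via A→a b: +{a}
  S via S→A b S: +{a}
  FIRST(S)={a}  FIRST(A)={a}
iter 2: (stable)
  FIRST(S)={a}  FIRST(A)={a}

FIRST(S) = ["a"]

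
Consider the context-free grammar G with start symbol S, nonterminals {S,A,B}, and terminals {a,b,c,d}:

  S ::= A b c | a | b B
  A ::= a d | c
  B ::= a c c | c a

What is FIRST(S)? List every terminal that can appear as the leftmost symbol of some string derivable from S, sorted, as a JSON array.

FIRST iteration:
iter 1:
  A via A→a d: +{a}
  A via A→c: +{c}
  B via B→a c c: +{a}
  B via B→c a: +{c}
  S via S→A b c: +{a,c}
  S via S→b B: +{b}
  FIRST(S)={a,b,c}  FIRST(A)={a,c}  FIRST(B)={a,c}
iter 2: (stable)
  FIRST(S)={a,b,c}  FIRST(A)={a,c}  FIRST(B)={a,c}

FIRST(S) = ["a", "b", "c"]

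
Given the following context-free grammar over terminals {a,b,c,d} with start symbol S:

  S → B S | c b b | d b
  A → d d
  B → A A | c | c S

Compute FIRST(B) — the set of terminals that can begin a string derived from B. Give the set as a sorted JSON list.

FIRST iteration:
round 1:
  A via A→d d: +{d}
  B via B→A A: +{d}
  B via B→c: +{c}
  S via S→B S: +{c,d}
  S: {c,d}  A: {d}  B: {c,d}
round 2: (stable)
  S: {c,d}  A: {d}  B: {c,d}

FIRST(B) = ["c", "d"]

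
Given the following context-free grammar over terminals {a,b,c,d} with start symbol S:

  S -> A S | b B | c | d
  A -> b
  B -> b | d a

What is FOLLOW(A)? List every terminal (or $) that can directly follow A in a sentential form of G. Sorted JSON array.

FIRST iteration:
[1]
  A via A→b: +{b}
  B via B→b: +{b}
  B via B→d a: +{d}
  S via S→A S: +{b}
  S via S→c: +{c}
  S via S→d: +{d}
  FIRST[S]={b,c,d}  FIRST[A]={b}  FIRST[B]={b,d}
[2] done
  FIRST[S]={b,c,d}  FIRST[A]={b}  FIRST[B]={b,d}

Compute FOLLOW by fixpoint:
initialize: $ ∈ FOLLOW(S)
round 1:
  S→A S: FOLLOW(A) ⊇ FIRST(S) = {b,c,d}; new: +{b,c,d}
  S→b B: FOLLOW(B) ⊇ FOLLOW(S) ⊇ {$}; new: +{$}
  FOLLOW(S)={$}  FOLLOW(A)={b,c,d}  FOLLOW(B)={$}
round 2: done
  FOLLOW(S)={$}  FOLLOW(A)={b,c,d}  FOLLOW(B)={$}

FOLLOW(A) = ["b", "c", "d"]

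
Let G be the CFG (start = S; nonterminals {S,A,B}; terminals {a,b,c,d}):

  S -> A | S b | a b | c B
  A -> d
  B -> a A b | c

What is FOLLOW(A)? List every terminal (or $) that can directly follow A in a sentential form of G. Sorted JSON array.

Compute FIRST by fixpoint:
pass 1:
  A via A→d: +{d}
  B via B→a A b: +{a}
  B via B→c: +{c}
  S via S→A: +{d}
  S via S→a b: +{a}
  S via S→c B: +{c}
  FIRST[S]={a,c,d}  FIRST[A]={d}  FIRST[B]={a,c}
pass 2: done
  FIRST[S]={a,c,d}  FIRST[A]={d}  FIRST[B]={a,c}

Compute FOLLOW by fixpoint:
seed FOLLOW(S) with $
pass 1:
  B→a A b: FOLLOW(A) ⊇ FIRST(b) = {b}; new: +{b}
  S→A: FOLLOW(A) ⊇ FOLLOW(S) ⊇ {$}; new: +{$}
  S→S b: FOLLOW(S) ⊇ FIRST(b) = {b}; new: +{b}
  S→c B: FOLLOW(B) ⊇ FOLLOW(S) ⊇ {$,b}; new: +{$,b}
  S: {$,b}  A: {$,b}  B: {$,b}
pass 2: done
  S: {$,b}  A: {$,b}  B: {$,b}

FOLLOW(A) = ["$", "b"]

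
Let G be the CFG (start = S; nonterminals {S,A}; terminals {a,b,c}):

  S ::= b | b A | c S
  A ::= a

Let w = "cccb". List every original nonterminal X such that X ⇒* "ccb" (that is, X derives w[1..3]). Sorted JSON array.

Convert to CNF:
  S -> T0 A | T1 S | b
  A -> a
  T0 -> b
  T1 -> c

Fill CYK table bottom-up (cells [i..j] with 1 ≤ i ≤ j ≤ 3 only):
  cell(1,1) c: {T1}  orig:{}
  cell(2,2) c: {T1}  orig:{}
  cell(3,3) b: {S,T0}  orig:{S}
  cell(1,2) cc: ∅
  cell(2,3) cb: {S}
  cell(1,3) ccb: {S}

Original NTs in T[1,3] deriving "ccb": ["S"]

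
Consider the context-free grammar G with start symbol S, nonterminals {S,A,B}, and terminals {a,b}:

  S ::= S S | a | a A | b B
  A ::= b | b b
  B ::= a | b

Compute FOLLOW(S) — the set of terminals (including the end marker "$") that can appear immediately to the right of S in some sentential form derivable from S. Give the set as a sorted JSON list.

Compute FIRST by fixpoint:
round 1:
  A via A→b: +{b}
  B via B→a: +{a}
  B via B→b: +{b}
  S via S→a: +{a}
  S via S→b B: +{b}
  S: {a,b}  A: {b}  B: {a,b}
round 2: — fixpoint
  S: {a,b}  A: {b}  B: {a,b}

FOLLOW sets:
initialize: $ ∈ FOLLOW(S)
iter 1:
  S→S S: FOLLOW(S) ⊇ FIRST(S) = {a,b}; new: +{a,b}
  S→a A: FOLLOW(A) ⊇ FOLLOW(S) ⊇ {$,a,b}; new: +{$,a,b}
  S→b B: FOLLOW(B) ⊇ FOLLOW(S) ⊇ {$,a,b}; new: +{$,a,b}
  S: {$,a,b}  A: {$,a,b}  B: {$,a,b}
iter 2: done
  S: {$,a,b}  A: {$,a,b}  B: {$,a,b}

FOLLOW(S) = ["$", "a", "b"]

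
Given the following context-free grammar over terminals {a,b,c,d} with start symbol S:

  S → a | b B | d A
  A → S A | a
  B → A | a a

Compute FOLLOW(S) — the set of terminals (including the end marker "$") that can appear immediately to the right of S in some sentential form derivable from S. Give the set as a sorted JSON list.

FIRST iteration:
pass 1:
  A via A→a: +{a}
  B via B→A: +{a}
  S via S→a: +{a}
  S via S→b B: +{b}
  S via S→d A: +{d}
  FIRST[S]={a,b,d}  FIRST[A]={a}  FIRST[B]={a}
pass 2:
  A via A→S A: +{b,d}
  B via B→A: +{b,d}
  FIRST[S]={a,b,d}  FIRST[A]={a,b,d}  FIRST[B]={a,b,d}
pass 3: done
  FIRST[S]={a,b,d}  FIRST[A]={a,b,d}  FIRST[B]={a,b,d}

Compute FOLLOW by fixpoint:
FOLLOW(S) := {$}
pass 1:
  A→S A: FOLLOW(S) ⊇ FIRST(A) = {a,b,d}; new: +{a,b,d}
  S→b B: FOLLOW(B) ⊇ FOLLOW(S) ⊇ {$,a,b,d}; new: +{$,a,b,d}
  S→d A: FOLLOW(A) ⊇ FOLLOW(S) ⊇ {$,a,b,d}; new: +{$,a,b,d}
  FOLLOW[S]={$,a,b,d}  FOLLOW[A]={$,a,b,d}  FOLLOW[B]={$,a,b,d}
pass 2: done
  FOLLOW[S]={$,a,b,d}  FOLLOW[A]={$,a,b,d}  FOLLOW[B]={$,a,b,d}

FOLLOW(S) = ["$", "a", "b", "d"]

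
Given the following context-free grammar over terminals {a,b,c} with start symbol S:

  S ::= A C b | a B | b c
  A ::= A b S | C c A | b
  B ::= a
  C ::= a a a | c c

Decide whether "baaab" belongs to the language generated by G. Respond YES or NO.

Convert to CNF:
  S -> A X6 | T0 T1 | T2 B
  A -> A X3 | C X4 | b
  B -> a
  C -> T1 T1 | T2 X5
  T0 -> b
  T1 -> c
  T2 -> a
  X3 -> T0 S
  X4 -> T1 A
  X5 -> T2 T2
  X6 -> C T0

Fill CYK table bottom-up:
  [0..0]={A,T0}  "b"  orig:{A}
  [1..1]={B,T2}  "a"  orig:{B}
  [2..2]={B,T2}  "a"  orig:{B}
  [3..3]={B,T2}  "a"  orig:{B}
  [4..4]={A,T0}  "b"  orig:{A}
  [0..1]=∅  "ba"
  [1..2]={S,X5}  "aa"  orig:{S}
  [2..3]={S,X5}  "aa"  orig:{S}
  [3..4]=∅  "ab"
  [0..2]={X3}  "baa"  orig:{}
  [1..3]={C}  "aaa"
  [2..4]=∅  "aab"
  [0..3]=∅  "baaa"
  [1..4]={X6}  "aaab"  orig:{}
  [0..4]={S}  "baaab"

S ∈ T[0,4] ⇒ YES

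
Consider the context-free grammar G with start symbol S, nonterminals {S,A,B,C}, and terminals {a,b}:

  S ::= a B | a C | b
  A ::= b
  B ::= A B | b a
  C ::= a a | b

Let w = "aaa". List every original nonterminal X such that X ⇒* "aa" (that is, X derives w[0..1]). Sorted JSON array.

Convert to CNF:
  S -> T1 B | T1 C | b
  A -> b
  B -> A B | T0 T1
  C -> T1 T1 | b
  T0 -> b
  T1 -> a

CYK table (by increasing span) (cells [i..j] with 0 ≤ i ≤ j ≤ 1 only):
  [0..0]={T1}  "a"  orig:{}
  [1..1]={T1}  "a"  orig:{}
  [0..1]={C}  "aa"

Original NTs in T[0,1] deriving "aa": ["C"]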